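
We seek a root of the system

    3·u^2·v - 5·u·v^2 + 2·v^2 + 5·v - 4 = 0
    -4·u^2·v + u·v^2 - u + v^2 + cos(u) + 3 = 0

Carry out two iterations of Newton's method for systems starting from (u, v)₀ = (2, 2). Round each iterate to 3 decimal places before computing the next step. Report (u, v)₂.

(1.144, 1.720)

At (2, 2): F = (-2.000, -19.41615).
Jacobian J = [[6·u·v - 5·v^2, 3·u^2 - 10·u·v + 4·v + 5], [-8·u·v + v^2 - sin(u) - 1, -4·u^2 + 2·u·v + 2·v]].
At the point, J = [[4.000, -15.000], [-29.90930, -4.000]] (det J = -464.63946).
Solving J·Δ = −F gives Δ = (-0.610, -0.296).
Then the next iterate is (u, v)₁ = (1.390, 1.704).
Round to (1.390, 1.704) and repeat: F = (0.02400, -4.43974), J = [[-0.30672, -6.07330], [-18.02856, 0.41672]].
Δ = (-0.246, 0.016), so (u, v)₂ = (1.144, 1.720).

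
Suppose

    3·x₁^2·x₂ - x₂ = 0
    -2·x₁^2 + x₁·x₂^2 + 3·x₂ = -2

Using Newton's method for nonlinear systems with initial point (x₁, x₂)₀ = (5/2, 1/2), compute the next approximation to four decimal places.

(1.5786, 0.3893)

At (5/2, 1/2): F = (8.8750, -8.3750).
Jacobian J = [[6·x₁·x₂, 3·x₁^2 - 1], [-4·x₁ + x₂^2, 2·x₁·x₂ + 3]].
At the point, J = [[7.5000, 17.7500], [-9.7500, 5.5000]] (det J = 214.3125).
Solving J·Δ = −F gives Δ = (-0.9214, -0.1107).
Then the next iterate is (x₁, x₂)₁ = (1.5786, 0.3893).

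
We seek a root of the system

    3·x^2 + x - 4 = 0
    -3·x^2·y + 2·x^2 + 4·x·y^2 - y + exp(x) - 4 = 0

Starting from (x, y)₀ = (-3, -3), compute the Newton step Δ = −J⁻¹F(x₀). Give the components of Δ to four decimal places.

(1.1765, 1.0269)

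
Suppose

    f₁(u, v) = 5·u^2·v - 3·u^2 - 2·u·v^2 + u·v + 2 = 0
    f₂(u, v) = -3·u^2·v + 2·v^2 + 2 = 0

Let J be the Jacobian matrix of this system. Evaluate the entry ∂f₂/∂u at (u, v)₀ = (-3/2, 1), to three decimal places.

∂f₂/∂u = -6·u·v.
At (-3/2, 1) this is 9.000.

9.000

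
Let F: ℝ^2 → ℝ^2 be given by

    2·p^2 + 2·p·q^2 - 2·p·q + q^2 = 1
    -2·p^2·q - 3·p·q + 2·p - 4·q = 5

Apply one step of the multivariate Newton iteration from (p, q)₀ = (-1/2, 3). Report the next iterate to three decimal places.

(-0.241, -2.086)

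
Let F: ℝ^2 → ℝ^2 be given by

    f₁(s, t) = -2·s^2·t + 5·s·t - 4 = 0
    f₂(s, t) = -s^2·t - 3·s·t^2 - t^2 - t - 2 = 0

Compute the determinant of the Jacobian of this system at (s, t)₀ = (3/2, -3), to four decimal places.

J = [[-4·s·t + 5·t, -2·s^2 + 5·s], [-2·s·t - 3·t^2, -s^2 - 6·s·t - 2·t - 1]].
At the point, J = [[3.0000, 3.0000], [-18.0000, 29.7500]].
det J = 143.2500.

143.2500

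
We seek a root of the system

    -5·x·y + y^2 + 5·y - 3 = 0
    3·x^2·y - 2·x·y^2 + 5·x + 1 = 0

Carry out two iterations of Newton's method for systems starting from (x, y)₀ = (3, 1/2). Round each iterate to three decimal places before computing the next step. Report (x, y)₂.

(1.285, -0.849)

At (3, 1/2): F = (-7.750, 28.000).
Jacobian J = [[-5·y, -5·x + 2·y + 5], [6·x·y - 2·y^2 + 5, 3·x^2 - 4·x·y]].
At the point, J = [[-2.500, -9.000], [13.500, 21.000]] (det J = 69.000).
Solving J·Δ = −F gives Δ = (-1.293, -0.502).
Then the next iterate is (x, y)₁ = (1.707, -0.002).
Round to (1.707, -0.002) and repeat: F = (-2.99293, 9.51750), J = [[0.010, -3.539], [4.97951, 8.75520]].
Δ = (-0.422, -0.847), so (x, y)₂ = (1.285, -0.849).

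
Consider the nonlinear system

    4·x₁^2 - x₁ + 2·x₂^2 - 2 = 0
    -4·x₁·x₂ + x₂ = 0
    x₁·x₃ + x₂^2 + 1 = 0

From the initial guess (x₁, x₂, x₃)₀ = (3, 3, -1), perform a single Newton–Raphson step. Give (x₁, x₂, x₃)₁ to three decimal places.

(1.688, 1.431, -0.633)

At (3, 3, -1): F = (49.000, -33.000, 7.000).
Jacobian J = [[8·x₁ - 1, 4·x₂, 0], [-4·x₂, -4·x₁ + 1, 0], [x₃, 2·x₂, x₁]].
At the point, J = [[23.000, 12.000, 0.000], [-12.000, -11.000, 0.000], [-1.000, 6.000, 3.000]] (det J = -327.000).
Solving J·Δ = −F gives Δ = (-1.312, -1.569, 0.367).
Then the next iterate is (x₁, x₂, x₃)₁ = (1.688, 1.431, -0.633).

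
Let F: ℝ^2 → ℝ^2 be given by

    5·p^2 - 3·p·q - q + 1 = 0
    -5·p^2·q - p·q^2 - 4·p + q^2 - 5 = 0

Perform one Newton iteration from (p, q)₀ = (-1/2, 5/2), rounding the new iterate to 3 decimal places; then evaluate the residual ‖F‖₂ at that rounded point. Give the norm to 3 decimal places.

0.806

At (-1/2, 5/2): F = (3.500, 3.250).
Jacobian J = [[10·p - 3·q, -3·p - 1], [-10·p·q - q^2 - 4, -5·p^2 - 2·p·q + 2·q]].
At the point, J = [[-12.500, 0.500], [2.250, 6.250]] (det J = -79.250).
Solving J·Δ = −F gives Δ = (0.256, -0.612).
Then the next iterate is (p, q)₁ = (-0.244, 1.888).
Re-evaluating at (-0.244, 1.888): F = (0.79170, -0.15173), so ‖F‖₂ = 0.806.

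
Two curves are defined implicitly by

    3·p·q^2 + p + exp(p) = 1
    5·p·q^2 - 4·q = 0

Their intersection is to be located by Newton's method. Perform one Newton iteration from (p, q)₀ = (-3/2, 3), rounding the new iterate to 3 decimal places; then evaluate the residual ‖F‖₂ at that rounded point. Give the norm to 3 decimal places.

17.881

At (-3/2, 3): F = (-42.77687, -79.500).
Jacobian J = [[3·q^2 + exp(p) + 1, 6·p·q], [5·q^2, 10·p·q - 4]].
At the point, J = [[28.22313, -27.000], [45.000, -49.000]] (det J = -167.93338).
Solving J·Δ = −F gives Δ = (-0.300, -1.898).
Then the next iterate is (p, q)₁ = (-1.800, 1.102).
Re-evaluating at (-1.800, 1.102): F = (-9.19248, -15.33764), so ‖F‖₂ = 17.881.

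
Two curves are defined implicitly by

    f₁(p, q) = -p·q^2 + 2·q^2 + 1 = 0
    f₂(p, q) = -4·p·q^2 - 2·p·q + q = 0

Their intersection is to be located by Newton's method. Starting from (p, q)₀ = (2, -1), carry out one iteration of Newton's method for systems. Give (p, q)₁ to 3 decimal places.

At (2, -1): F = (1.000, -5.000).
Jacobian J = [[-q^2, -2·p·q + 4·q], [-4·q^2 - 2·q, -8·p·q - 2·p + 1]].
At the point, J = [[-1.000, 0.000], [-2.000, 13.000]] (det J = -13.000).
Solving J·Δ = −F gives Δ = (1.000, 0.538).
Then the next iterate is (p, q)₁ = (3.000, -0.462).

(3.000, -0.462)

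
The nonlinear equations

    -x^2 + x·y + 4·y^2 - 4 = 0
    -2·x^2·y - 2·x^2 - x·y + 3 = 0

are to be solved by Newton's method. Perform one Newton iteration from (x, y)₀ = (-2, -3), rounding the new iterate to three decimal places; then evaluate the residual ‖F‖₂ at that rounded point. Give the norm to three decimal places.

At (-2, -3): F = (34.000, 13.000).
Jacobian J = [[-2·x + y, x + 8·y], [-4·x·y - 4·x - y, -2·x^2 - x]].
At the point, J = [[1.000, -26.000], [-13.000, -6.000]] (det J = -344.000).
Solving J·Δ = −F gives Δ = (0.390, 1.323).
Then the next iterate is (x, y)₁ = (-1.610, -1.677).
Re-evaluating at (-1.610, -1.677): F = (7.35719, 3.80973), so ‖F‖₂ = 8.285.

8.285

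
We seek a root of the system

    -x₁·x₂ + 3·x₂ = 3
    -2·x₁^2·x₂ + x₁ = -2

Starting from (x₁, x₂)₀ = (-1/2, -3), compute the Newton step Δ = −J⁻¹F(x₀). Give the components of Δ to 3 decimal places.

(0.234, 3.656)

At (-1/2, -3): F = (-13.500, 3.000).
Jacobian J = [[-x₂, -x₁ + 3], [-4·x₁·x₂ + 1, -2·x₁^2]].
At the point, J = [[3.000, 3.500], [-5.000, -0.500]] (det J = 16.000).
Solving J·Δ = −F gives Δ = (0.234, 3.656).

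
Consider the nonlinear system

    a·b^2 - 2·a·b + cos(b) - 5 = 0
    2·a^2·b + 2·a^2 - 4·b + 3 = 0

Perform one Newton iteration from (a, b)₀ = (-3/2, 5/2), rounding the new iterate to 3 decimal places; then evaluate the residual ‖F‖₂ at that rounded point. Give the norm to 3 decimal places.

5.161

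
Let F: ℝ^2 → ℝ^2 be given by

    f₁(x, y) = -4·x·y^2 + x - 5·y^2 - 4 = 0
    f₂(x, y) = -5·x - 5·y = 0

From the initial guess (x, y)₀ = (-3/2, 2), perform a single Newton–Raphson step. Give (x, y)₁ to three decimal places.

(-1.684, 1.684)

At (-3/2, 2): F = (-1.500, -2.500).
Jacobian J = [[-4·y^2 + 1, -8·x·y - 10·y], [-5, -5]].
At the point, J = [[-15.000, 4.000], [-5.000, -5.000]] (det J = 95.000).
Solving J·Δ = −F gives Δ = (-0.184, -0.316).
Then the next iterate is (x, y)₁ = (-1.684, 1.684).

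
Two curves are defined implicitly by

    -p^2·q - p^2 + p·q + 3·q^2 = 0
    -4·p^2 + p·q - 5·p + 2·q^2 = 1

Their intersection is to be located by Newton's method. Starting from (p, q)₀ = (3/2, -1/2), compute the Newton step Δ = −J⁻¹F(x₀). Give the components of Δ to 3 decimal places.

At (3/2, -1/2): F = (-1.125, -17.750).
Jacobian J = [[-2·p·q - 2·p + q, -p^2 + p + 6·q], [-8·p + q - 5, p + 4·q]].
At the point, J = [[-2.000, -3.750], [-17.500, -0.500]] (det J = -64.625).
Solving J·Δ = −F gives Δ = (-1.021, 0.245).

(-1.021, 0.245)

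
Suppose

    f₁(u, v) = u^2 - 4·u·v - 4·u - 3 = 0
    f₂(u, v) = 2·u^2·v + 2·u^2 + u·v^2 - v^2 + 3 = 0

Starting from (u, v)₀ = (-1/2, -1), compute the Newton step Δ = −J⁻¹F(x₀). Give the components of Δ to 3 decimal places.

(-2.295, 0.227)

At (-1/2, -1): F = (-2.750, 1.500).
Jacobian J = [[2·u - 4·v - 4, -4·u], [4·u·v + 4·u + v^2, 2·u^2 + 2·u·v - 2·v]].
At the point, J = [[-1.000, 2.000], [1.000, 3.500]] (det J = -5.500).
Solving J·Δ = −F gives Δ = (-2.295, 0.227).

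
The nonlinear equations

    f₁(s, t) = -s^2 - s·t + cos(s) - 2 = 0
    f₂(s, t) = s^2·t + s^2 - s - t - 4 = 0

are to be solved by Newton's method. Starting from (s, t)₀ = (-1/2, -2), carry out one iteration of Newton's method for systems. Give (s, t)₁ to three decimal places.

(0.517, -4.333)

At (-1/2, -2): F = (-2.37242, -1.750).
Jacobian J = [[-2·s - t - sin(s), -s], [2·s·t + 2·s - 1, s^2 - 1]].
At the point, J = [[3.47943, 0.500], [0.000, -0.750]] (det J = -2.60957).
Solving J·Δ = −F gives Δ = (1.017, -2.333).
Then the next iterate is (s, t)₁ = (0.517, -4.333).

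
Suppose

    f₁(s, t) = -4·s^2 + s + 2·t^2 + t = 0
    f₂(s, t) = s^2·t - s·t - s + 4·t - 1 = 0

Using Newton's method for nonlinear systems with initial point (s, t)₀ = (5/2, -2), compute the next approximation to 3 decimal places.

At (5/2, -2): F = (-16.500, -19.000).
Jacobian J = [[-8·s + 1, 4·t + 1], [2·s·t - t - 1, s^2 - s + 4]].
At the point, J = [[-19.000, -7.000], [-9.000, 7.750]] (det J = -210.250).
Solving J·Δ = −F gives Δ = (-1.241, 1.011).
Then the next iterate is (s, t)₁ = (1.259, -0.989).

(1.259, -0.989)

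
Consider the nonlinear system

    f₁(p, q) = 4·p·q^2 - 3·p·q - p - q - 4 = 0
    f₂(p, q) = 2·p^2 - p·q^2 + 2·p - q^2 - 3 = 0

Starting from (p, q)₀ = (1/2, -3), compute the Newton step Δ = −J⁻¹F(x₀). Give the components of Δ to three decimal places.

At (1/2, -3): F = (21.000, -15.000).
Jacobian J = [[4·q^2 - 3·q - 1, 8·p·q - 3·p - 1], [4·p - q^2 + 2, -2·p·q - 2·q]].
At the point, J = [[44.000, -14.500], [-5.000, 9.000]] (det J = 323.500).
Solving J·Δ = −F gives Δ = (0.088, 1.716).

(0.088, 1.716)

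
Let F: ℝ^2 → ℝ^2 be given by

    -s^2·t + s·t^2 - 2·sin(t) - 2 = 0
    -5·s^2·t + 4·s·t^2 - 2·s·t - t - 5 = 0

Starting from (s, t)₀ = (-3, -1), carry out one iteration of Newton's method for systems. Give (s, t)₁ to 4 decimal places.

At (-3, -1): F = (5.682942, 23.0000).
Jacobian J = [[-2·s·t + t^2, -s^2 + 2·s·t - 2·cos(t)], [-10·s·t + 4·t^2 - 2·t, -5·s^2 + 8·s·t - 2·s - 1]].
At the point, J = [[-5.0000, -4.080605], [-24.0000, -16.0000]] (det J = -17.934511).
Solving J·Δ = −F gives Δ = (0.1632, 1.1927).
Then the next iterate is (s, t)₁ = (-2.8368, 0.1927).

(-2.8368, 0.1927)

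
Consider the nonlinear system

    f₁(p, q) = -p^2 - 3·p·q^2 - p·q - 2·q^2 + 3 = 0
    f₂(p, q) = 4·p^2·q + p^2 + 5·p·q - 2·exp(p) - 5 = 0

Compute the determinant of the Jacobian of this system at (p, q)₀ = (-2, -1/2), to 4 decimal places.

J = [[-2·p - 3·q^2 - q, -6·p·q - p - 4·q], [8·p·q + 2·p + 5·q - 2·exp(p), 4·p^2 + 5·p]].
At the point, J = [[3.7500, -2.0000], [1.229329, 6.0000]].
det J = 24.9587.

24.9587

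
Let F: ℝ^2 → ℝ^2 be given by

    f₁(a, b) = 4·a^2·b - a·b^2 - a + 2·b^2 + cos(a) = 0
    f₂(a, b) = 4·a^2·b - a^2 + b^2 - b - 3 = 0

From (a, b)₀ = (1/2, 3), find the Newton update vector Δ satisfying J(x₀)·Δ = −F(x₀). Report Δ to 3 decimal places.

At (1/2, 3): F = (16.87758, 5.750).
Jacobian J = [[8·a·b - b^2 - sin(a) - 1, 4·a^2 - 2·a·b + 4·b], [8·a·b - 2·a, 4·a^2 + 2·b - 1]].
At the point, J = [[1.52057, 10.000], [11.000, 6.000]] (det J = -100.87655).
Solving J·Δ = −F gives Δ = (0.434, -1.754).

(0.434, -1.754)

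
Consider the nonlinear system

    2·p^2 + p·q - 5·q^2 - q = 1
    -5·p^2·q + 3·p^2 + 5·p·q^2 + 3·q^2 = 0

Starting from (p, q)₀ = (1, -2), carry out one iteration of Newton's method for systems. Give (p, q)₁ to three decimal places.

(0.802, -1.030)

At (1, -2): F = (-19.000, 45.000).
Jacobian J = [[4·p + q, p - 10·q - 1], [-10·p·q + 6·p + 5·q^2, -5·p^2 + 10·p·q + 6·q]].
At the point, J = [[2.000, 20.000], [46.000, -37.000]] (det J = -994.000).
Solving J·Δ = −F gives Δ = (-0.198, 0.970).
Then the next iterate is (p, q)₁ = (0.802, -1.030).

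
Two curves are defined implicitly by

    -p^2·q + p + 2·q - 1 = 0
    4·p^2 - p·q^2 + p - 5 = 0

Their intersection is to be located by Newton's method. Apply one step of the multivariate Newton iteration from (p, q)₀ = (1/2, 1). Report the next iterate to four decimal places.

(1.3214, 0.2857)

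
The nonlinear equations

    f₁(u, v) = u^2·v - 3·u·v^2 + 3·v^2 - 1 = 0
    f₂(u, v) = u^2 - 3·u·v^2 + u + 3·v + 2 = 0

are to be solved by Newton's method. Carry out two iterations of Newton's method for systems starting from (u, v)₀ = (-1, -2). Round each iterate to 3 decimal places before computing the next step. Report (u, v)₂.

At (-1, -2): F = (21.000, 8.000).
Jacobian J = [[2·u·v - 3·v^2, u^2 - 6·u·v + 6·v], [2·u - 3·v^2 + 1, -6·u·v + 3]].
At the point, J = [[-8.000, -23.000], [-13.000, -9.000]] (det J = -227.000).
Solving J·Δ = −F gives Δ = (-0.022, 0.921).
Then the next iterate is (u, v)₁ = (-1.022, -1.079).
Round to (-1.022, -1.079) and repeat: F = (4.93529, 2.35505), J = [[-1.28725, -12.04594], [-4.53672, -3.61643]].
Δ = (0.210, 0.387), so (u, v)₂ = (-0.812, -0.692).

(-0.812, -0.692)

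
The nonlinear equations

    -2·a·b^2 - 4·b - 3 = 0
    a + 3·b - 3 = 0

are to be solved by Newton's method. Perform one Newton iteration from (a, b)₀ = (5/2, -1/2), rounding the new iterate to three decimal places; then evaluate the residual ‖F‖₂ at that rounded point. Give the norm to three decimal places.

At (5/2, -1/2): F = (-2.250, -2.000).
Jacobian J = [[-2·b^2, -4·a·b - 4], [1, 3]].
At the point, J = [[-0.500, 1.000], [1.000, 3.000]] (det J = -2.500).
Solving J·Δ = −F gives Δ = (-1.900, 1.300).
Then the next iterate is (a, b)₁ = (0.600, 0.800).
Re-evaluating at (0.600, 0.800): F = (-6.968, 0.000), so ‖F‖₂ = 6.968.

6.968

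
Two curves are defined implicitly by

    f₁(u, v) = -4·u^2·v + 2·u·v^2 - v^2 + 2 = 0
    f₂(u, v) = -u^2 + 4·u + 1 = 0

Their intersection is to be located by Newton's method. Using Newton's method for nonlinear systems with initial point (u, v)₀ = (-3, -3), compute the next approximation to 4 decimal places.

(-1.0000, 7.1667)

At (-3, -3): F = (47.0000, -20.0000).
Jacobian J = [[-8·u·v + 2·v^2, -4·u^2 + 4·u·v - 2·v], [-2·u + 4, 0]].
At the point, J = [[-54.0000, 6.0000], [10.0000, 0.0000]] (det J = -60.0000).
Solving J·Δ = −F gives Δ = (2.0000, 10.1667).
Then the next iterate is (u, v)₁ = (-1.0000, 7.1667).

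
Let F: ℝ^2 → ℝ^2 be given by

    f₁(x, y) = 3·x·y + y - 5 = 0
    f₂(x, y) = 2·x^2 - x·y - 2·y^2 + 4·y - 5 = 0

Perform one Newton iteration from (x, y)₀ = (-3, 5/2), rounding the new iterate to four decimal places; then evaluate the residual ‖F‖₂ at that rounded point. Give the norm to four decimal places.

8.0971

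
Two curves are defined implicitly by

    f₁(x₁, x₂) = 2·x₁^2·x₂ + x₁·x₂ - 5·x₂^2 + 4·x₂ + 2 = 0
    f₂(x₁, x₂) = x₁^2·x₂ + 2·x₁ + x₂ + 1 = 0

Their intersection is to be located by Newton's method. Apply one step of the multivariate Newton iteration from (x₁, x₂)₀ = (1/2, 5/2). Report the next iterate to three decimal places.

At (1/2, 5/2): F = (-16.750, 5.125).
Jacobian J = [[4·x₁·x₂ + x₂, 2·x₁^2 + x₁ - 10·x₂ + 4], [2·x₁·x₂ + 2, x₁^2 + 1]].
At the point, J = [[7.500, -20.000], [4.500, 1.250]] (det J = 99.375).
Solving J·Δ = −F gives Δ = (-0.821, -1.145).
Then the next iterate is (x₁, x₂)₁ = (-0.321, 1.355).

(-0.321, 1.355)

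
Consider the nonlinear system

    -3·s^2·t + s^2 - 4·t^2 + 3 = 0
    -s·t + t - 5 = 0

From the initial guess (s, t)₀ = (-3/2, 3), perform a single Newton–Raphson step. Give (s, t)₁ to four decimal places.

(-3.0698, 0.1163)

At (-3/2, 3): F = (-51.0000, 2.5000).
Jacobian J = [[-6·s·t + 2·s, -3·s^2 - 8·t], [-t, -s + 1]].
At the point, J = [[24.0000, -30.7500], [-3.0000, 2.5000]] (det J = -32.2500).
Solving J·Δ = −F gives Δ = (-1.5698, -2.8837).
Then the next iterate is (s, t)₁ = (-3.0698, 0.1163).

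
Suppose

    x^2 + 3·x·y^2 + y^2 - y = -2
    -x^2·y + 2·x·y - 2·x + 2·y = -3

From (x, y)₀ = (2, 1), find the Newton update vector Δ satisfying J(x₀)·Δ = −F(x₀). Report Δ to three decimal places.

(-0.167, -0.833)

At (2, 1): F = (12.000, 1.000).
Jacobian J = [[2·x + 3·y^2, 6·x·y + 2·y - 1], [-2·x·y + 2·y - 2, -x^2 + 2·x + 2]].
At the point, J = [[7.000, 13.000], [-4.000, 2.000]] (det J = 66.000).
Solving J·Δ = −F gives Δ = (-0.167, -0.833).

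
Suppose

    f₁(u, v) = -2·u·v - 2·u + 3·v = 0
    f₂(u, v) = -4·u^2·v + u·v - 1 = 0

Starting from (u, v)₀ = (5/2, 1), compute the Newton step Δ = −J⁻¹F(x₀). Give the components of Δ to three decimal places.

(-2.125, 0.750)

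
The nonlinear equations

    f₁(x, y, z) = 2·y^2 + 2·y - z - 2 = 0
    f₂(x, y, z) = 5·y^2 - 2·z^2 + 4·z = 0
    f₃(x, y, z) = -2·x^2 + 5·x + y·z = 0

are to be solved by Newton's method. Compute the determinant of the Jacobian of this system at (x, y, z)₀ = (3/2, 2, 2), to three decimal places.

20.000

J = [[0, 4·y + 2, -1], [0, 10·y, -4·z + 4], [-4·x + 5, z, y]].
At the point, J = [[0.000, 10.000, -1.000], [0.000, 20.000, -4.000], [-1.000, 2.000, 2.000]].
det J = 20.000.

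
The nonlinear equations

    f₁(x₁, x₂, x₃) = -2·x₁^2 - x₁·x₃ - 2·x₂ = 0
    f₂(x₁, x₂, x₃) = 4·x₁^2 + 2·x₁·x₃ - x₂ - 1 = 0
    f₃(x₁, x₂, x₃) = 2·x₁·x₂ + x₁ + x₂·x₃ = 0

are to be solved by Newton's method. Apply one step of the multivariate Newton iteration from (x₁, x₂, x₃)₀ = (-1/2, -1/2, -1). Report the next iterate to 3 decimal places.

(-0.267, -0.200, -1.200)

At (-1/2, -1/2, -1): F = (0.000, 1.500, 0.500).
Jacobian J = [[-4·x₁ - x₃, -2, -x₁], [8·x₁ + 2·x₃, -1, 2·x₁], [2·x₂ + 1, 2·x₁ + x₃, x₂]].
At the point, J = [[3.000, -2.000, 0.500], [-6.000, -1.000, -1.000], [0.000, -2.000, -0.500]] (det J = 7.500).
Solving J·Δ = −F gives Δ = (0.233, 0.300, -0.200).
Then the next iterate is (x₁, x₂, x₃)₁ = (-0.267, -0.200, -1.200).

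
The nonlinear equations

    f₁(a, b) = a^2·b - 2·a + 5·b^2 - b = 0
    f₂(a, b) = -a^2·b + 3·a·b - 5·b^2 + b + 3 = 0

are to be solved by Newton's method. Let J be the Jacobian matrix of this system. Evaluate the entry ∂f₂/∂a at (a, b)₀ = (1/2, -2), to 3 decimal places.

∂f₂/∂a = -2·a·b + 3·b.
At (1/2, -2) this is -4.000.

-4.000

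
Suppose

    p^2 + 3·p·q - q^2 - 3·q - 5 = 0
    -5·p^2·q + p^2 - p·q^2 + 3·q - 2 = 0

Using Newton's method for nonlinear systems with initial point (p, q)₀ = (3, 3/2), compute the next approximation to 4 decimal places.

(2.1257, 0.9768)

At (3, 3/2): F = (10.7500, -62.7500).
Jacobian J = [[2·p + 3·q, 3·p - 2·q - 3], [-10·p·q + 2·p - q^2, -5·p^2 - 2·p·q + 3]].
At the point, J = [[10.5000, 3.0000], [-41.2500, -51.0000]] (det J = -411.7500).
Solving J·Δ = −F gives Δ = (-0.8743, -0.5232).
Then the next iterate is (p, q)₁ = (2.1257, 0.9768).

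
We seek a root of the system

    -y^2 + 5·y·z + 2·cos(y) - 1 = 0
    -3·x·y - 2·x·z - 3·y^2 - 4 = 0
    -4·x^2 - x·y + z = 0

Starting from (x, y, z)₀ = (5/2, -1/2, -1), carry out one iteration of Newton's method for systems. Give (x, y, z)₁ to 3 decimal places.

At (5/2, -1/2, -1): F = (3.00517, 4.000, -24.750).
Jacobian J = [[0, -2·y + 5·z - 2·sin(y), 5·y], [-3·y - 2·z, -3·x - 6·y, -2·x], [-8·x - y, -x, 1]].
At the point, J = [[0.000, -3.04115, -2.500], [3.500, -4.500, -5.000], [-19.500, -2.500, 1.000]] (det J = -44.61800).
Solving J·Δ = −F gives Δ = (-2.506, 6.814, -7.087).
Then the next iterate is (x, y, z)₁ = (-0.006, 6.314, -8.087).

(-0.006, 6.314, -8.087)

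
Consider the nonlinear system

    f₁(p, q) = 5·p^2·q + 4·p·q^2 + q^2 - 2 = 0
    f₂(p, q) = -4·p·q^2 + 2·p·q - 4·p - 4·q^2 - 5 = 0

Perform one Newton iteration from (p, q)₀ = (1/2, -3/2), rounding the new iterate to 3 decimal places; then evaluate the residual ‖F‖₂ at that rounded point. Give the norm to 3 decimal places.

9.214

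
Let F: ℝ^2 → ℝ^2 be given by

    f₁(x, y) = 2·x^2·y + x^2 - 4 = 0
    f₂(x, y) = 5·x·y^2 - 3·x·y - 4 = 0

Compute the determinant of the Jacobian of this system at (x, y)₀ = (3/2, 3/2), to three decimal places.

J = [[4·x·y + 2·x, 2·x^2], [5·y^2 - 3·y, 10·x·y - 3·x]].
At the point, J = [[12.000, 4.500], [6.750, 18.000]].
det J = 185.625.

185.625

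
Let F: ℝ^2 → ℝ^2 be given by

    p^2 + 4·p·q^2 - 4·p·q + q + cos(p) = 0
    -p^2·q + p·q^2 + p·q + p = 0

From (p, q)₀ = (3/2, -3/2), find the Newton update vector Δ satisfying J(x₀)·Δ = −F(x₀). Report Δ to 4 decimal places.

(-0.2857, 0.8028)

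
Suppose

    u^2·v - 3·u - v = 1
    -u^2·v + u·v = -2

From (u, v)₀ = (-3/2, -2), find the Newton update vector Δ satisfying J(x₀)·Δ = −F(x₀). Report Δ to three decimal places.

(-12.500, 29.200)

At (-3/2, -2): F = (1.000, 9.500).
Jacobian J = [[2·u·v - 3, u^2 - 1], [-2·u·v + v, -u^2 + u]].
At the point, J = [[3.000, 1.250], [-8.000, -3.750]] (det J = -1.250).
Solving J·Δ = −F gives Δ = (-12.500, 29.200).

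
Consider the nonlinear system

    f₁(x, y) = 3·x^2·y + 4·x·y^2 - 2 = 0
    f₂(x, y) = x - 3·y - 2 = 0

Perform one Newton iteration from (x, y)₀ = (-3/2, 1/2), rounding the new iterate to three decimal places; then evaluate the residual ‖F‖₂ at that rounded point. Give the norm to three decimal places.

At (-3/2, 1/2): F = (-0.125, -5.000).
Jacobian J = [[6·x·y + 4·y^2, 3·x^2 + 8·x·y], [1, -3]].
At the point, J = [[-3.500, 0.750], [1.000, -3.000]] (det J = 9.750).
Solving J·Δ = −F gives Δ = (-0.423, -1.808).
Then the next iterate is (x, y)₁ = (-1.923, -1.308).
Re-evaluating at (-1.923, -1.308): F = (-29.67064, 0.001), so ‖F‖₂ = 29.671.

29.671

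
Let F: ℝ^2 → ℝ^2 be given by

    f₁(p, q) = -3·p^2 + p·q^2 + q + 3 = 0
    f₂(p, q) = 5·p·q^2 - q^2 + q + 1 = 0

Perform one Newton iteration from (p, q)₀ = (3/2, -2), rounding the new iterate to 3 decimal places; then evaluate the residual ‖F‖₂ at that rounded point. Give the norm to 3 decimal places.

At (3/2, -2): F = (0.250, 25.000).
Jacobian J = [[-6·p + q^2, 2·p·q + 1], [5·q^2, 10·p·q - 2·q + 1]].
At the point, J = [[-5.000, -5.000], [20.000, -25.000]] (det J = 225.000).
Solving J·Δ = −F gives Δ = (-0.528, 0.578).
Then the next iterate is (p, q)₁ = (0.972, -1.422).
Re-evaluating at (0.972, -1.422): F = (0.70911, 7.38324), so ‖F‖₂ = 7.417.

7.417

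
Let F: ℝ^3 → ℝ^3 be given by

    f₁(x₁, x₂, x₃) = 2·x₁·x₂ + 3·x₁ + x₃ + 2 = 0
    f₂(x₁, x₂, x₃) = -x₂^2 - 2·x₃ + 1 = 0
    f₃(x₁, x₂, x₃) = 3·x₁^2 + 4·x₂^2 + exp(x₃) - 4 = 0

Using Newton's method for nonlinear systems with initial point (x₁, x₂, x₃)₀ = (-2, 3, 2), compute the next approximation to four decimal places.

(-1.8115, 0.3852, 3.8443)

At (-2, 3, 2): F = (-14.0000, -12.0000, 51.389056).
Jacobian J = [[2·x₂ + 3, 2·x₁, 1], [0, -2·x₂, -2], [6·x₁, 8·x₂, exp(x₃)]].
At the point, J = [[9.0000, -4.0000, 1.0000], [0.0000, -6.0000, -2.0000], [-12.0000, 24.0000, 7.389056]] (det J = -135.009029).
Solving J·Δ = −F gives Δ = (0.1885, -2.6148, 1.8443).
Then the next iterate is (x₁, x₂, x₃)₁ = (-1.8115, 0.3852, 3.8443).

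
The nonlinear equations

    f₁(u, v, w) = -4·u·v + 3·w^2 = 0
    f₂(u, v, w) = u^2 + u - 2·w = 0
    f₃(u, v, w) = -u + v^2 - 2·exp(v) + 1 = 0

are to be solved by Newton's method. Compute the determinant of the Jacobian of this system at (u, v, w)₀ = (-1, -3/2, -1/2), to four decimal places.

-43.6939

J = [[-4·v, -4·u, 6·w], [2·u + 1, 0, -2], [-1, 2·v - 2·exp(v), 0]].
At the point, J = [[6.0000, 4.0000, -3.0000], [-1.0000, 0.0000, -2.0000], [-1.0000, -3.446260, 0.0000]].
det J = -43.6939.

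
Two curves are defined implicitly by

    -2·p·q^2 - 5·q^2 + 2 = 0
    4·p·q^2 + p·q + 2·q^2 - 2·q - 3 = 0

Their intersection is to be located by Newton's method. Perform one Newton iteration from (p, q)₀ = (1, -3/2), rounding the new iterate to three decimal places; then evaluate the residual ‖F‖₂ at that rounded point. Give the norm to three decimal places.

3.527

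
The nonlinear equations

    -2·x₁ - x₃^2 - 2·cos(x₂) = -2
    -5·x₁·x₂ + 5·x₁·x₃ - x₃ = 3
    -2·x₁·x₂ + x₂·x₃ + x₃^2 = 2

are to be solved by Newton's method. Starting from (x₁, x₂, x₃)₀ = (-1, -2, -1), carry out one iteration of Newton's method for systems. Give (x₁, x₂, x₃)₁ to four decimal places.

(2.6907, -0.2312, 2.3829)

At (-1, -2, -1): F = (3.832294, -7.0000, -3.0000).
Jacobian J = [[-2, 2·sin(x₂), -2·x₃], [-5·x₂ + 5·x₃, -5·x₁, 5·x₁ - 1], [-2·x₂, -2·x₁ + x₃, x₂ + 2·x₃]].
At the point, J = [[-2.0000, -1.818595, 2.0000], [5.0000, 5.0000, -6.0000], [4.0000, 1.0000, -4.0000]] (det J = 5.274379).
Solving J·Δ = −F gives Δ = (3.6907, 1.7688, 3.3829).
Then the next iterate is (x₁, x₂, x₃)₁ = (2.6907, -0.2312, 2.3829).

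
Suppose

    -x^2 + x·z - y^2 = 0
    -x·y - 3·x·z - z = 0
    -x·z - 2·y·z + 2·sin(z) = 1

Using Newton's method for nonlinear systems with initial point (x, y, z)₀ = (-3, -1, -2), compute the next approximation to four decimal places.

(-2.1552, 0.7691, -1.0276)

At (-3, -1, -2): F = (-4.0000, -19.0000, -12.818595).
Jacobian J = [[-2·x + z, -2·y, x], [-y - 3·z, -x, -3·x - 1], [-z, -2·z, -x - 2·y + 2·cos(z)]].
At the point, J = [[4.0000, 2.0000, -3.0000], [7.0000, 3.0000, 8.0000], [2.0000, 4.0000, 4.167706]] (det J = -170.335413).
Solving J·Δ = −F gives Δ = (0.8448, 1.7691, 0.9724).
Then the next iterate is (x, y, z)₁ = (-2.1552, 0.7691, -1.0276).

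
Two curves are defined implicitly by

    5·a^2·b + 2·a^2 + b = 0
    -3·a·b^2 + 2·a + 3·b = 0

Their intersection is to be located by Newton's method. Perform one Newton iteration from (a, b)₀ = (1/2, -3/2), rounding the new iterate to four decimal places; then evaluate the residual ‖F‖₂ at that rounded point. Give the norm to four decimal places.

2.1561

At (1/2, -3/2): F = (-2.8750, -6.8750).
Jacobian J = [[10·a·b + 4·a, 5·a^2 + 1], [-3·b^2 + 2, -6·a·b + 3]].
At the point, J = [[-5.5000, 2.2500], [-4.7500, 7.5000]] (det J = -30.5625).
Solving J·Δ = −F gives Δ = (-0.1994, 0.7904).
Then the next iterate is (a, b)₁ = (0.3006, -0.7096).
Re-evaluating at (0.3006, -0.7096): F = (-0.849478, -1.981685), so ‖F‖₂ = 2.1561.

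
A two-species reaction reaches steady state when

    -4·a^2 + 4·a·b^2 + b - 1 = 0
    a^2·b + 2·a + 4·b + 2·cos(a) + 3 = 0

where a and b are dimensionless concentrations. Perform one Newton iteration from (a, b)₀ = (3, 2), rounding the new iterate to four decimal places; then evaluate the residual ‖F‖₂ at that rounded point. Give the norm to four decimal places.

At (3, 2): F = (13.0000, 33.020015).
Jacobian J = [[-8·a + 4·b^2, 8·a·b + 1], [2·a·b - 2·sin(a) + 2, a^2 + 4]].
At the point, J = [[-8.0000, 49.0000], [13.717760, 13.0000]] (det J = -776.170239).
Solving J·Δ = −F gives Δ = (-1.8668, -0.5701).
Then the next iterate is (a, b)₁ = (1.1332, 1.4299).
Re-evaluating at (1.1332, 1.4299): F = (4.561157, 13.669722), so ‖F‖₂ = 14.4106.

14.4106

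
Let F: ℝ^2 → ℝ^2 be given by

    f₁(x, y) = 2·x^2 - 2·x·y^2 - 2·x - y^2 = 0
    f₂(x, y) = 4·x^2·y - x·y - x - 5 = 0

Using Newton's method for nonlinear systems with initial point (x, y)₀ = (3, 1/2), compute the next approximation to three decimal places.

At (3, 1/2): F = (10.250, 8.500).
Jacobian J = [[4·x - 2·y^2 - 2, -4·x·y - 2·y], [8·x·y - y - 1, 4·x^2 - x]].
At the point, J = [[9.500, -7.000], [10.500, 33.000]] (det J = 387.000).
Solving J·Δ = −F gives Δ = (-1.028, 0.069).
Then the next iterate is (x, y)₁ = (1.972, 0.569).

(1.972, 0.569)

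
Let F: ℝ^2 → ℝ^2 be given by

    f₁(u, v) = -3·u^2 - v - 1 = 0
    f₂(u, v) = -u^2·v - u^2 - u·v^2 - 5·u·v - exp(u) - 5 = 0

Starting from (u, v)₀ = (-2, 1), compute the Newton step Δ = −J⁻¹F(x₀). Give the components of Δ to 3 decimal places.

At (-2, 1): F = (-14.000, -1.13534).
Jacobian J = [[-6·u, -1], [-2·u·v - 2·u - v^2 - 5·v - exp(u), -u^2 - 2·u·v - 5·u]].
At the point, J = [[12.000, -1.000], [1.86466, 10.000]] (det J = 121.86466).
Solving J·Δ = −F gives Δ = (1.158, -0.102).

(1.158, -0.102)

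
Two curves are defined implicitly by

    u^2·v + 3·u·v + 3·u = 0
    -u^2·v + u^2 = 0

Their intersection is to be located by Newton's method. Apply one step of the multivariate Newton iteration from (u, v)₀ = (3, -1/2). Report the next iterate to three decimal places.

(1.364, -0.636)

At (3, -1/2): F = (0.000, 13.500).
Jacobian J = [[2·u·v + 3·v + 3, u^2 + 3·u], [-2·u·v + 2·u, -u^2]].
At the point, J = [[-1.500, 18.000], [9.000, -9.000]] (det J = -148.500).
Solving J·Δ = −F gives Δ = (-1.636, -0.136).
Then the next iterate is (u, v)₁ = (1.364, -0.636).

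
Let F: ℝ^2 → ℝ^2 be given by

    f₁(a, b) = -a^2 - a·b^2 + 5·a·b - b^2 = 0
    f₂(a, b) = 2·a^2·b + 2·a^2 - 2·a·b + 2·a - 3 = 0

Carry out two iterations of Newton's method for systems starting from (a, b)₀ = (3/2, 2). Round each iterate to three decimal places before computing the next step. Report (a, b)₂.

(0.907, 2.216)

At (3/2, 2): F = (2.750, 7.500).
Jacobian J = [[-2·a - b^2 + 5·b, -2·a·b + 5·a - 2·b], [4·a·b + 4·a - 2·b + 2, 2·a^2 - 2·a]].
At the point, J = [[3.000, -2.500], [16.000, 1.500]] (det J = 44.500).
Solving J·Δ = −F gives Δ = (-0.514, 0.483).
Then the next iterate is (a, b)₁ = (0.986, 2.483).
Round to (0.986, 2.483) and repeat: F = (-0.97527, 0.84784), J = [[4.27771, -4.93248], [10.77095, -0.02761]].
Δ = (-0.079, -0.267), so (a, b)₂ = (0.907, 2.216).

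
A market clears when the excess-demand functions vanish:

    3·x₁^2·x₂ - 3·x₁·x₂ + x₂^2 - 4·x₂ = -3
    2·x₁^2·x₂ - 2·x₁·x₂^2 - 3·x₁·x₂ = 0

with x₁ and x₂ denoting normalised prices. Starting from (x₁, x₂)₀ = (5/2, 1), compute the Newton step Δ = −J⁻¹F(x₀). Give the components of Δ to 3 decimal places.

(-0.529, -0.529)

At (5/2, 1): F = (11.250, 0.000).
Jacobian J = [[6·x₁·x₂ - 3·x₂, 3·x₁^2 - 3·x₁ + 2·x₂ - 4], [4·x₁·x₂ - 2·x₂^2 - 3·x₂, 2·x₁^2 - 4·x₁·x₂ - 3·x₁]].
At the point, J = [[12.000, 9.250], [5.000, -5.000]] (det J = -106.250).
Solving J·Δ = −F gives Δ = (-0.529, -0.529).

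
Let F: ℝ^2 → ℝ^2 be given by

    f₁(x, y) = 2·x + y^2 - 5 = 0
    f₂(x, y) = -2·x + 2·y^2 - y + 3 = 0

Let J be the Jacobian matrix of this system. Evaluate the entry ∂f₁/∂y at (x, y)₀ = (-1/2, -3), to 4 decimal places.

-6.0000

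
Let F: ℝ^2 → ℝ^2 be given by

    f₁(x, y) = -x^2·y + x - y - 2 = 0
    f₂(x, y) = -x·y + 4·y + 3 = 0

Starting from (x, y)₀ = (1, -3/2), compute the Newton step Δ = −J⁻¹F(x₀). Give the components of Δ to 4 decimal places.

(-0.2000, 0.6000)

At (1, -3/2): F = (2.0000, -1.5000).
Jacobian J = [[-2·x·y + 1, -x^2 - 1], [-y, -x + 4]].
At the point, J = [[4.0000, -2.0000], [1.5000, 3.0000]] (det J = 15.0000).
Solving J·Δ = −F gives Δ = (-0.2000, 0.6000).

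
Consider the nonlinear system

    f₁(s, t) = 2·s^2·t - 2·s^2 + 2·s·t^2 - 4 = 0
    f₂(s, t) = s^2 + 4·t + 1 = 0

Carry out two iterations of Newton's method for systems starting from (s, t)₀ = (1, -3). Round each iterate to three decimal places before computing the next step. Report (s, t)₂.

At (1, -3): F = (6.000, -10.000).
Jacobian J = [[4·s·t - 4·s + 2·t^2, 2·s^2 + 4·s·t], [2·s, 4]].
At the point, J = [[2.000, -10.000], [2.000, 4.000]] (det J = 28.000).
Solving J·Δ = −F gives Δ = (2.714, 1.143).
Then the next iterate is (s, t)₁ = (3.714, -1.857).
Round to (3.714, -1.857) and repeat: F = (-57.20267, 7.36580), J = [[-35.54669, 0.000], [7.428, 4.000]].
Δ = (-1.609, 1.147), so (s, t)₂ = (2.105, -0.710).

(2.105, -0.710)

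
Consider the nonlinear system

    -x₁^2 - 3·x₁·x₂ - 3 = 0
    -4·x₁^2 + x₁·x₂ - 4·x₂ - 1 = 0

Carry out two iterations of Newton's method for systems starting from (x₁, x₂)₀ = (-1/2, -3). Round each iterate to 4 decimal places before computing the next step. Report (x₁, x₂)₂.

(2.1374, 0.0762)

At (-1/2, -3): F = (-7.7500, 11.5000).
Jacobian J = [[-2·x₁ - 3·x₂, -3·x₁], [-8·x₁ + x₂, x₁ - 4]].
At the point, J = [[10.0000, 1.5000], [1.0000, -4.5000]] (det J = -46.5000).
Solving J·Δ = −F gives Δ = (0.3790, 2.6398).
Then the next iterate is (x₁, x₂)₁ = (-0.1210, -0.3602).
Round to (-0.1210, -0.3602) and repeat: F = (-3.145394, 0.425820), J = [[1.3226, 0.3630], [0.6078, -4.1210]].
Δ = (2.2584, 0.4364), so (x₁, x₂)₂ = (2.1374, 0.0762).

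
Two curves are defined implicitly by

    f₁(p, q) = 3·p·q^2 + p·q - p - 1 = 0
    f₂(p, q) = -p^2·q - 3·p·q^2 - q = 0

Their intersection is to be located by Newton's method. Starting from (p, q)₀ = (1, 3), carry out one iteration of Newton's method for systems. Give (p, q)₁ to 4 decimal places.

(-0.4255, 3.7021)

At (1, 3): F = (28.0000, -33.0000).
Jacobian J = [[3·q^2 + q - 1, 6·p·q + p], [-2·p·q - 3·q^2, -p^2 - 6·p·q - 1]].
At the point, J = [[29.0000, 19.0000], [-33.0000, -20.0000]] (det J = 47.0000).
Solving J·Δ = −F gives Δ = (-1.4255, 0.7021).
Then the next iterate is (p, q)₁ = (-0.4255, 3.7021).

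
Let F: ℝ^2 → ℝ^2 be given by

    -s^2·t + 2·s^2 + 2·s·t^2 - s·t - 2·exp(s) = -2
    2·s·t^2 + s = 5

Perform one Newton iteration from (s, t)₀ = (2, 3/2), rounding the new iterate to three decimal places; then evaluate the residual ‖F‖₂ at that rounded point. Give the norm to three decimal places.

2.028

At (2, 3/2): F = (-4.77811, 6.000).
Jacobian J = [[-2·s·t + 4·s + 2·t^2 - t - 2·exp(s), -s^2 + 4·s·t - s], [2·t^2 + 1, 4·s·t]].
At the point, J = [[-9.77811, 6.000], [5.500, 12.000]] (det J = -150.33735).
Solving J·Δ = −F gives Δ = (-0.621, -0.215).
Then the next iterate is (s, t)₁ = (1.379, 1.285).
Re-evaluating at (1.379, 1.285): F = (-1.80012, 0.93308), so ‖F‖₂ = 2.028.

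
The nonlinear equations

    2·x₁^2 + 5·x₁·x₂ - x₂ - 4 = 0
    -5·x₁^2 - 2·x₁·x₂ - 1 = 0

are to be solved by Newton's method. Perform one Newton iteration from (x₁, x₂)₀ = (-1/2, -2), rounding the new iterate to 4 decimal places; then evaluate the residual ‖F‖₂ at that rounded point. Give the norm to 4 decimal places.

2.2987

At (-1/2, -2): F = (3.5000, -4.2500).
Jacobian J = [[4·x₁ + 5·x₂, 5·x₁ - 1], [-10·x₁ - 2·x₂, -2·x₁]].
At the point, J = [[-12.0000, -3.5000], [9.0000, 1.0000]] (det J = 19.5000).
Solving J·Δ = −F gives Δ = (0.5833, -1.0000).
Then the next iterate is (x₁, x₂)₁ = (0.0833, -3.0000).
Re-evaluating at (0.0833, -3.0000): F = (-2.235622, -0.534894), so ‖F‖₂ = 2.2987.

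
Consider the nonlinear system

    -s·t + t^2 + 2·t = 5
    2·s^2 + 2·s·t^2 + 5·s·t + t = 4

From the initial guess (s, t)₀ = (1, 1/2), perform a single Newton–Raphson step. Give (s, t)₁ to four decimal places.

At (1, 1/2): F = (-4.2500, 1.5000).
Jacobian J = [[-t, -s + 2·t + 2], [4·s + 2·t^2 + 5·t, 4·s·t + 5·s + 1]].
At the point, J = [[-0.5000, 2.0000], [7.0000, 8.0000]] (det J = -18.0000).
Solving J·Δ = −F gives Δ = (-2.0556, 1.6111).
Then the next iterate is (s, t)₁ = (-1.0556, 2.1111).

(-1.0556, 2.1111)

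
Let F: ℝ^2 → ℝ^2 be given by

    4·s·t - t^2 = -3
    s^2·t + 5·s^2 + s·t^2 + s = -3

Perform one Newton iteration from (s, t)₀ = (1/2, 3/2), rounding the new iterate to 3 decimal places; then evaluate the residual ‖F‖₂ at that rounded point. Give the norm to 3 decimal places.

At (1/2, 3/2): F = (3.750, 6.250).
Jacobian J = [[4·t, 4·s - 2·t], [2·s·t + 10·s + t^2 + 1, s^2 + 2·s·t]].
At the point, J = [[6.000, -1.000], [9.750, 1.750]] (det J = 20.250).
Solving J·Δ = −F gives Δ = (-0.633, -0.046).
Then the next iterate is (s, t)₁ = (-0.133, 1.454).
Re-evaluating at (-0.133, 1.454): F = (0.11236, 2.69999), so ‖F‖₂ = 2.702.

2.702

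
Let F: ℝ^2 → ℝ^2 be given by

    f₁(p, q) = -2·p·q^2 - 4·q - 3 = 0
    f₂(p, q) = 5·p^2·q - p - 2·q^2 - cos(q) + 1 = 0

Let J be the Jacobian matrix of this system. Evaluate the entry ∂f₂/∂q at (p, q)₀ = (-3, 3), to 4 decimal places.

∂f₂/∂q = 5·p^2 - 4·q + sin(q).
At (-3, 3) this is 33.1411.

33.1411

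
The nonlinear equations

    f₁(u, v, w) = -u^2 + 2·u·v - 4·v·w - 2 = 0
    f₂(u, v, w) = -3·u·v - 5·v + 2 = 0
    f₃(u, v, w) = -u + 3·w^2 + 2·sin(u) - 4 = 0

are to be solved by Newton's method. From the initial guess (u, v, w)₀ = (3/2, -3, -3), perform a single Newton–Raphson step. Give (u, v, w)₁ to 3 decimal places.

(-1.642, -2.766, -1.545)

At (3/2, -3, -3): F = (-49.250, 30.500, 23.49499).
Jacobian J = [[-2·u + 2·v, 2·u - 4·w, -4·v], [-3·v, -3·u - 5, 0], [2·cos(u) - 1, 0, 6·w]].
At the point, J = [[-9.000, 15.000, 12.000], [9.000, -9.500, 0.000], [-0.85853, 0.000, -18.000]] (det J = 793.12808).
Solving J·Δ = −F gives Δ = (-3.142, 0.234, 1.455).
Then the next iterate is (u, v, w)₁ = (-1.642, -2.766, -1.545).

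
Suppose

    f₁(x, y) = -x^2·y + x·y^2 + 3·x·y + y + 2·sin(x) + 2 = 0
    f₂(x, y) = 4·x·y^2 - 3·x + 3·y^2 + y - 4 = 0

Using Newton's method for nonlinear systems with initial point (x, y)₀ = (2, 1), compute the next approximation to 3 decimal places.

(9.223, 0.599)

At (2, 1): F = (8.81859, 2.000).
Jacobian J = [[-2·x·y + y^2 + 3·y + 2·cos(x), -x^2 + 2·x·y + 3·x + 1], [4·y^2 - 3, 8·x·y + 6·y + 1]].
At the point, J = [[-0.83229, 7.000], [1.000, 23.000]] (det J = -26.14275).
Solving J·Δ = −F gives Δ = (7.223, -0.401).
Then the next iterate is (x, y)₁ = (9.223, 0.599).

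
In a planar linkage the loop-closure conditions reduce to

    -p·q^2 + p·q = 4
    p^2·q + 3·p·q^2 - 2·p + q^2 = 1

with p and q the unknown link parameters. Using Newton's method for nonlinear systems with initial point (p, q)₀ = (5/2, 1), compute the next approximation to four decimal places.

At (5/2, 1): F = (-4.0000, 8.7500).
Jacobian J = [[-q^2 + q, -2·p·q + p], [2·p·q + 3·q^2 - 2, p^2 + 6·p·q + 2·q]].
At the point, J = [[0.0000, -2.5000], [6.0000, 23.2500]] (det J = 15.0000).
Solving J·Δ = −F gives Δ = (4.7417, -1.6000).
Then the next iterate is (p, q)₁ = (7.2417, -0.6000).

(7.2417, -0.6000)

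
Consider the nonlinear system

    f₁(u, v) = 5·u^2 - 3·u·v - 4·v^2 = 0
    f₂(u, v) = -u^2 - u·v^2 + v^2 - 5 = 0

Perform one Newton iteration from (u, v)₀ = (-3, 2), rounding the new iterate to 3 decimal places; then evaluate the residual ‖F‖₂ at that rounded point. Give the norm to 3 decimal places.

10.144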